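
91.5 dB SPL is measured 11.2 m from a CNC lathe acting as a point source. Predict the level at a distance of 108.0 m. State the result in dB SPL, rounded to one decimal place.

Point-source attenuation: ΔL = 20·log₁₀(r₂/r₁) = 20·log₁₀(108.0/11.2) = 19.684 dB.
L₂ = 91.5 − 20·log₁₀(108.0/11.2) = 91.5 − 19.684 = 71.82 dB SPL.

71.8 dB SPL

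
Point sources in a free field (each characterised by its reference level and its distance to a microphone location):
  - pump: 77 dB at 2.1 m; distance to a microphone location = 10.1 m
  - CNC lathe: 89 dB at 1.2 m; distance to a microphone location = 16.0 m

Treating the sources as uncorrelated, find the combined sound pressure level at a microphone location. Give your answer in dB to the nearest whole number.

First find each source's level at the receiver (point-source: −20·log₁₀(r/r_ref)), then combine on an intensity basis.
pump: 77 − 20·log₁₀(10.1/2.1) = 77 − 13.64 = 63.36 dB.
CNC lathe: 89 − 20·log₁₀(16.0/1.2) = 89 − 22.50 = 66.50 dB.
Σ 10^(L/10) = 6.635e+06 → L_total = 10·log₁₀(6.635e+06) = 68.22 dB.

68 dB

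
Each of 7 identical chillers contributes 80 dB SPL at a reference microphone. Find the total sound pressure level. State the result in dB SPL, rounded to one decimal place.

With 7 equal, uncorrelated contributions the intensity is 7× that of one unit, giving a rise of 10·log₁₀ 7.
L_total = 80 + 10·log₁₀(7) = 80 + 8.451 = 88.45 dB SPL.

88.5 dB SPL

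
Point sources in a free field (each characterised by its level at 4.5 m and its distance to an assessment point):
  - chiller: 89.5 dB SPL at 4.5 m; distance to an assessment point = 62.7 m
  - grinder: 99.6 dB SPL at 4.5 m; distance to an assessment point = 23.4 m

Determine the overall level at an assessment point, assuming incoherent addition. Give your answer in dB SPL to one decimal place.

Apply inverse-square spreading to bring every level to the receiver, then sum 10^(L/10).
chiller: 89.5 − 20·log₁₀(62.7/4.5) = 89.5 − 22.88 = 66.62 dB SPL.
grinder: 99.6 − 20·log₁₀(23.4/4.5) = 99.6 − 14.32 = 85.28 dB SPL.
Σ 10^(L/10) = 3.419e+08 → L_total = 10·log₁₀(3.419e+08) = 85.34 dB SPL.

85.3 dB SPL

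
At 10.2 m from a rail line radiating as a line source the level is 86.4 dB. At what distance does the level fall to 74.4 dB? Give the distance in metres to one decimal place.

161.7 m

Line-source spreading drops the level by 10·log₁₀(r₂/r₁); inverting, r₂/r₁ = 10^(ΔL/10).
r₂ = 10.2·10^((86.4−74.4)/10) = 10.2·10^(12.0/10) = 161.66 m.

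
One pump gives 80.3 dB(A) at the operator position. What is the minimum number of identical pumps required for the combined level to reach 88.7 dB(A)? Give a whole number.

7

The shortfall is 88.7 − 80.3 = 8.4 dB, and N units add 10·log₁₀ N, so need 10·log₁₀ N ≥ 8.4.
N ≥ 10^(8.4/10) = 6.918, so N = 7.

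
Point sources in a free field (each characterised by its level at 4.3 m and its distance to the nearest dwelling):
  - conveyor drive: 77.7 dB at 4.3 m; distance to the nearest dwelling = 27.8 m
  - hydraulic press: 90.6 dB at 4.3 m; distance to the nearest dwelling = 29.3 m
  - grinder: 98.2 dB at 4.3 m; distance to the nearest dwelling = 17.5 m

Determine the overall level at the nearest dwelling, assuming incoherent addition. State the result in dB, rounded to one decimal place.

Propagate each source to the receiver with L = L_ref − 20·log₁₀(r/r_ref), then add intensities.
conveyor drive: 77.7 − 20·log₁₀(27.8/4.3) = 77.7 − 16.21 = 61.49 dB.
hydraulic press: 90.6 − 20·log₁₀(29.3/4.3) = 90.6 − 16.67 = 73.93 dB.
grinder: 98.2 − 20·log₁₀(17.5/4.3) = 98.2 − 12.19 = 86.01 dB.
Σ 10^(L/10) = 4.250e+08 → L_total = 10·log₁₀(4.250e+08) = 86.28 dB.

86.3 dB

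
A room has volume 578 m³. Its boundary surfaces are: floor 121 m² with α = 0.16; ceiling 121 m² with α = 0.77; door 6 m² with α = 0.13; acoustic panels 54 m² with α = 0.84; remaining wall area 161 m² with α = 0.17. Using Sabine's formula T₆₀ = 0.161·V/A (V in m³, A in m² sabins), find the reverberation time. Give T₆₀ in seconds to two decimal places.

0.50 s

Total absorption A = 121·0.16 + 121·0.77 + 6·0.13 + 54·0.84 + 161·0.17 = 186.04 m² sabins.
T₆₀ = 0.161·V/A = 0.161·578/186.04 = 0.500 s.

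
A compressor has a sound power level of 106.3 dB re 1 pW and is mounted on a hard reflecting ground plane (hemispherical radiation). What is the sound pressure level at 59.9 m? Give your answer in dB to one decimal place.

62.8 dB

L_p = L_w − 10·log₁₀(2π·r²) with r = 59.9 m.
2π·r² = 2.254e+04 m², 10·log₁₀ of that is 43.530 dB.
L_p = 106.3 − 43.530 = 62.77 dB.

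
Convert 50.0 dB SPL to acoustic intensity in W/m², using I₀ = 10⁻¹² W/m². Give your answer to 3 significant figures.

I = I₀·10^(L/10) = 10⁻¹² × 10^(50.0/10) = 10^(-7.000).

1.00e-07 W/m²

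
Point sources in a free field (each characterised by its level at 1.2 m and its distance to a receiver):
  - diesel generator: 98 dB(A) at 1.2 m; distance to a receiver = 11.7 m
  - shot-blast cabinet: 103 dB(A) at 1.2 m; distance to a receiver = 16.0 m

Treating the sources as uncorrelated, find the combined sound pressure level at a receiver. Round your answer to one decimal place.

Apply inverse-square spreading to bring every level to the receiver, then sum 10^(L/10).
diesel generator: 98 − 20·log₁₀(11.7/1.2) = 98 − 19.78 = 78.22 dB(A).
shot-blast cabinet: 103 − 20·log₁₀(16.0/1.2) = 103 − 22.50 = 80.50 dB(A).
Σ 10^(L/10) = 1.786e+08 → L_total = 10·log₁₀(1.786e+08) = 82.52 dB(A).

82.5 dB(A)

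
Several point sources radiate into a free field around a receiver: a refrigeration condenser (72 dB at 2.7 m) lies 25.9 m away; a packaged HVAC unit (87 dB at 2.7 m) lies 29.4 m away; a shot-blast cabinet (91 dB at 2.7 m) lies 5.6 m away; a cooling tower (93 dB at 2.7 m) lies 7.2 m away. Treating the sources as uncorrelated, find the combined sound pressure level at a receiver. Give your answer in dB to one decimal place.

87.6 dB

Apply inverse-square spreading to bring every level to the receiver, then sum 10^(L/10).
refrigeration condenser: 72 − 20·log₁₀(25.9/2.7) = 72 − 19.64 = 52.36 dB.
packaged HVAC unit: 87 − 20·log₁₀(29.4/2.7) = 87 − 20.74 = 66.26 dB.
shot-blast cabinet: 91 − 20·log₁₀(5.6/2.7) = 91 − 6.34 = 84.66 dB.
cooling tower: 93 − 20·log₁₀(7.2/2.7) = 93 − 8.52 = 84.48 dB.
Σ 10^(L/10) = 5.776e+08 → L_total = 10·log₁₀(5.776e+08) = 87.62 dB.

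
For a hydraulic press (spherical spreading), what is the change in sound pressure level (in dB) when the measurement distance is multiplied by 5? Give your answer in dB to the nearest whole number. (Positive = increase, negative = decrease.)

-14 dB

A point source loses 6 dB per doubling of distance; generally ΔL = −20·log₁₀(r₂/r₁).
ΔL = −20·log₁₀(5) = -13.98 dB.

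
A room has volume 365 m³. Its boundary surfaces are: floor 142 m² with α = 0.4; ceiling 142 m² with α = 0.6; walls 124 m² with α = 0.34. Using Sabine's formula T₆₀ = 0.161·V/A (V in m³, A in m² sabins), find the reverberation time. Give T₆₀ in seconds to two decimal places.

Total absorption A = 142·0.4 + 142·0.6 + 124·0.34 = 184.16 m² sabins.
T₆₀ = 0.161 × 365 / 184.16 = 0.319 s.

0.32 s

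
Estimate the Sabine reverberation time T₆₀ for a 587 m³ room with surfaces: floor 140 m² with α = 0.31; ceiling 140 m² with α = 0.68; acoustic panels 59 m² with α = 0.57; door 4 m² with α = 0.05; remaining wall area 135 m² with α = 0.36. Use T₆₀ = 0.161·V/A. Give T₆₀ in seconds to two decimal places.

A = Σ Sᵢαᵢ = 140·0.31 + 140·0.68 + 59·0.57 + 4·0.05 + 135·0.36 = 221.03 m².
T₆₀ = 0.161·V/A = 0.161·587/221.03 = 0.428 s.

0.43 s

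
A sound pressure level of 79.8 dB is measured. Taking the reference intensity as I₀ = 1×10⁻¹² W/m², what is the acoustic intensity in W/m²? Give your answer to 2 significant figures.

I/I₀ = 10^(79.8/10) = 9.55e+07, so I = 9.55e+07 × 10⁻¹² W/m².

9.5e-05 W/m²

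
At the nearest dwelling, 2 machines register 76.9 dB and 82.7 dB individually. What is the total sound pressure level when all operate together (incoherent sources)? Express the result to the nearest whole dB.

Incoherent sources combine by intensity addition: L_total = 10·log₁₀(Σ 10^(L_i/10)).
Σ 10^(L/10) = 10^(76.9/10) + 10^(82.7/10) = 2.352e+08.
L_total = 10·log₁₀(2.352e+08) = 83.71 dB.

84 dB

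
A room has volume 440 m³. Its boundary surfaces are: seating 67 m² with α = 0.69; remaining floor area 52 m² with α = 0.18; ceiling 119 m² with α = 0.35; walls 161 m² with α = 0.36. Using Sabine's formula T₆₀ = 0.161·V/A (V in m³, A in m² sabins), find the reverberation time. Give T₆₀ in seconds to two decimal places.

0.46 s

Summing Sᵢαᵢ: 67·0.69 + 52·0.18 + 119·0.35 + 161·0.36 = 155.20 m².
T₆₀ = 0.161 × 440 / 155.20 = 0.456 s.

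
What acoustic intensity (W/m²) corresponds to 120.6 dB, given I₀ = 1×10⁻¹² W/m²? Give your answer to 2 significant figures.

1.1 W/m²

I/I₀ = 10^(120.6/10) = 1.148e+12, so I = 1.148e+12 × 10⁻¹² W/m².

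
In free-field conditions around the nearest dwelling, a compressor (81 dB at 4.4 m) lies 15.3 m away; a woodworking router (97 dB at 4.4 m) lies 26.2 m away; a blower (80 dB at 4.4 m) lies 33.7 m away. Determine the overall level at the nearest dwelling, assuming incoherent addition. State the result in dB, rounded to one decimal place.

Apply inverse-square spreading to bring every level to the receiver, then sum 10^(L/10).
compressor: 81 − 20·log₁₀(15.3/4.4) = 81 − 10.82 = 70.18 dB.
woodworking router: 97 − 20·log₁₀(26.2/4.4) = 97 − 15.50 = 81.50 dB.
blower: 80 − 20·log₁₀(33.7/4.4) = 80 − 17.68 = 62.32 dB.
Σ 10^(L/10) = 1.535e+08 → L_total = 10·log₁₀(1.535e+08) = 81.86 dB.

81.9 dB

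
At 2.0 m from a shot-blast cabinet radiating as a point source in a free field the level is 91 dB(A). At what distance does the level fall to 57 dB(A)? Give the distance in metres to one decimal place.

100.2 m

For a point source L₁ − L₂ = 20·log₁₀(r₂/r₁), so r₂ = r₁·10^((L₁−L₂)/20).
r₂ = 2.0·10^((91−57)/20) = 2.0·10^(34.0/20) = 100.24 m.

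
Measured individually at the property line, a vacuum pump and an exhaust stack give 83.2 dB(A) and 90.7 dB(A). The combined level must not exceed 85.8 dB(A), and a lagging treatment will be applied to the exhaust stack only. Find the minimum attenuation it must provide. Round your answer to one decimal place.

8.4 dB

Everything except the exhaust stack sums to 10^(83.2/10) = 2.089e+08 in linear terms, 83.20 dB(A).
The limit corresponds to 10^(85.8/10) = 3.802e+08; subtracting the fixed part leaves 1.713e+08 for the exhaust stack, i.e. 82.34 dB(A).
Required insertion loss = 90.7 − 82.34 = 8.36 dB.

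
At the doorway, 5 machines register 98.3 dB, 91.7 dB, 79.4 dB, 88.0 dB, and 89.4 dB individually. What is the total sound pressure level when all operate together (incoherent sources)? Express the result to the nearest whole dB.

Incoherent sources combine by intensity addition: L_total = 10·log₁₀(Σ 10^(L_i/10)).
Σ 10^(L/10) = 10^(98.3/10) + 10^(91.7/10) + 10^(79.4/10) + 10^(88.0/10) + 10^(89.4/10) = 9.829e+09.
L_total = 10·log₁₀(9.829e+09) = 99.93 dB.

100 dB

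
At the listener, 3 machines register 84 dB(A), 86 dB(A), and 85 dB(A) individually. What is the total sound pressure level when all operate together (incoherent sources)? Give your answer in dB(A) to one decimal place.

For uncorrelated sources the intensities add, so convert each level to linear form, sum, and take 10·log₁₀ of the total.
Σ 10^(L/10) = 10^(84/10) + 10^(86/10) + 10^(85/10) = 9.655e+08.
L_total = 10·log₁₀(9.655e+08) = 89.85 dB(A).

89.8 dB(A)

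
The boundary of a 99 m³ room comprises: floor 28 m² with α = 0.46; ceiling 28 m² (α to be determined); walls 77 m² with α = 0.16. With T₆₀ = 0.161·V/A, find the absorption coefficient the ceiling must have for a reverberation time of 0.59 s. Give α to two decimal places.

0.06

A = 0.161·V/T₆₀ = 0.161·99/0.59 = 27.02 m² sabins.
Absorption from the other surfaces = 28·0.46 + 77·0.16 = 25.20 m², so the ceiling must supply 1.82 m² over 28 m².
α = 1.82/28 = 0.065.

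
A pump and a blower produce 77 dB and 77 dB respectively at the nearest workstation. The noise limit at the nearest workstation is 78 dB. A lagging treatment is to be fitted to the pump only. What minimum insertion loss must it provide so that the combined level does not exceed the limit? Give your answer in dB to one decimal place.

5.9 dB

The untreated sources together contribute 10^(77/10) = 5.012e+07, i.e. 77.00 dB.
To meet 78 dB overall, the treated pump may contribute at most 10^(78/10) − 5.012e+07 = 1.298e+07, i.e. 71.13 dB.
Required insertion loss = 77 − 71.13 = 5.87 dB.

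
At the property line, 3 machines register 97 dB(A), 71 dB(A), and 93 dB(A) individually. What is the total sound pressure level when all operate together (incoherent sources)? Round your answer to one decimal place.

For uncorrelated sources the intensities add, so convert each level to linear form, sum, and take 10·log₁₀ of the total.
Σ 10^(L/10) = 10^(97/10) + 10^(71/10) + 10^(93/10) = 7.020e+09.
L_total = 10·log₁₀(7.020e+09) = 98.46 dB(A).

98.5 dB(A)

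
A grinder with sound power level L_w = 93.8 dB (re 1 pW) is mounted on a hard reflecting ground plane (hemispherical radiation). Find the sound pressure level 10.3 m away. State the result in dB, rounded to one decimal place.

65.6 dB

L_p = L_w − 10·log₁₀(2π·r²) with r = 10.3 m.
2π·r² = 666.6 m², 10·log₁₀ of that is 28.239 dB.
L_p = 93.8 − 28.239 = 65.56 dB.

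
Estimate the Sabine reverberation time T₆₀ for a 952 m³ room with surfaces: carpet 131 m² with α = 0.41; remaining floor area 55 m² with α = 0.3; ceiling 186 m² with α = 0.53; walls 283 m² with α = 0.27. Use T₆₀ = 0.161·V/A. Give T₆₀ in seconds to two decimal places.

0.63 s

A = Σ Sᵢαᵢ = 131·0.41 + 55·0.3 + 186·0.53 + 283·0.27 = 245.20 m².
T₆₀ = 0.161·V/A = 0.161·952/245.20 = 0.625 s.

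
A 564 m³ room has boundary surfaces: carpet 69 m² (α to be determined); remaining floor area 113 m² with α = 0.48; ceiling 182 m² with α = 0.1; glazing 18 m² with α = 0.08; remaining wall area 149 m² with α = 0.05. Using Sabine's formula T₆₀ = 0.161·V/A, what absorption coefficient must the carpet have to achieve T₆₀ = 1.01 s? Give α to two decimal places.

A = 0.161·V/T₆₀ = 0.161·564/1.01 = 89.90 m² sabins.
Absorption from the other surfaces = 113·0.48 + 182·0.1 + 18·0.08 + 149·0.05 = 81.33 m², so the carpet must supply 8.57 m² over 69 m².
α = 8.57/69 = 0.124.

0.12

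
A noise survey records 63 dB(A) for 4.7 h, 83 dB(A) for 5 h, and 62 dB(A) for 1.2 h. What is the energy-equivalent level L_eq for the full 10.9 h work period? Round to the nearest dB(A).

80 dB(A)

Weight each interval's intensity by its duration and average over T = 10.9 h:
Σ tᵢ·10^(Lᵢ/10) = 4.7·10^(63/10) + 5·10^(83/10) + 1.2·10^(62/10) = 1.009e+09.
L_eq = 10·log₁₀(1.009e+09/10.9) = 79.66 dB(A).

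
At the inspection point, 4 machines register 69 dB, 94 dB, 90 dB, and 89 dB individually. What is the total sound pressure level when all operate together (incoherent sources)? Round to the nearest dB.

96 dB

For uncorrelated sources the intensities add, so convert each level to linear form, sum, and take 10·log₁₀ of the total.
Σ 10^(L/10) = 10^(69/10) + 10^(94/10) + 10^(90/10) + 10^(89/10) = 4.314e+09.
L_total = 10·log₁₀(4.314e+09) = 96.35 dB.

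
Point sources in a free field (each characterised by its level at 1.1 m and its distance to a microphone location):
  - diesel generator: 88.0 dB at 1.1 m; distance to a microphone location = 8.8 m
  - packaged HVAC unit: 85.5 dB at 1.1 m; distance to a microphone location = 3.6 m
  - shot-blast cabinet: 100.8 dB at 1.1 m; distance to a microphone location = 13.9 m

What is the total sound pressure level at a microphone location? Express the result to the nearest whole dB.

Apply inverse-square spreading to bring every level to the receiver, then sum 10^(L/10).
diesel generator: 88.0 − 20·log₁₀(8.8/1.1) = 88.0 − 18.06 = 69.94 dB.
packaged HVAC unit: 85.5 − 20·log₁₀(3.6/1.1) = 85.5 − 10.30 = 75.20 dB.
shot-blast cabinet: 100.8 − 20·log₁₀(13.9/1.1) = 100.8 − 22.03 = 78.77 dB.
Σ 10^(L/10) = 1.183e+08 → L_total = 10·log₁₀(1.183e+08) = 80.73 dB.

81 dB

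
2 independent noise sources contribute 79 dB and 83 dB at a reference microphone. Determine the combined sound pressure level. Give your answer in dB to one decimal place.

Incoherent sources combine by intensity addition: L_total = 10·log₁₀(Σ 10^(L_i/10)).
Σ 10^(L/10) = 10^(79/10) + 10^(83/10) = 2.790e+08.
L_total = 10·log₁₀(2.790e+08) = 84.46 dB.

84.5 dB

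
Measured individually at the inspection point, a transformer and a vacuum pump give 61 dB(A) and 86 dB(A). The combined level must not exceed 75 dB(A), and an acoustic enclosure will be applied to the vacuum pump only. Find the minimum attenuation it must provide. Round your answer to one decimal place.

The untreated sources together contribute 10^(61/10) = 1.259e+06, i.e. 61.00 dB(A).
To meet 75 dB(A) overall, the treated vacuum pump may contribute at most 10^(75/10) − 1.259e+06 = 3.036e+07, i.e. 74.82 dB(A).
So the vacuum pump must be reduced from 86 to 74.82 dB(A): IL = 11.18 dB.

11.2 dB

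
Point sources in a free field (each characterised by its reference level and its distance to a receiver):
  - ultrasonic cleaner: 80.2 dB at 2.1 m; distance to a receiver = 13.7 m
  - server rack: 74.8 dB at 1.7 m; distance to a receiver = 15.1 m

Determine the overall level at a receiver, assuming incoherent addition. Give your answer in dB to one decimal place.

First find each source's level at the receiver (point-source: −20·log₁₀(r/r_ref)), then combine on an intensity basis.
ultrasonic cleaner: 80.2 − 20·log₁₀(13.7/2.1) = 80.2 − 16.29 = 63.91 dB.
server rack: 74.8 − 20·log₁₀(15.1/1.7) = 74.8 − 18.97 = 55.83 dB.
Σ 10^(L/10) = 2.843e+06 → L_total = 10·log₁₀(2.843e+06) = 64.54 dB.

64.5 dB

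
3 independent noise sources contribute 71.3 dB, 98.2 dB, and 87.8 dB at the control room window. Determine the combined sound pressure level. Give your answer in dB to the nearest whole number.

Incoherent sources combine by intensity addition: L_total = 10·log₁₀(Σ 10^(L_i/10)).
Σ 10^(L/10) = 10^(71.3/10) + 10^(98.2/10) + 10^(87.8/10) = 7.223e+09.
L_total = 10·log₁₀(7.223e+09) = 98.59 dB.

99 dB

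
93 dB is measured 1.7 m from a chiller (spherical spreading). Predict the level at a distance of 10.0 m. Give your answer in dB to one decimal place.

77.6 dB

Spherical spreading from a point source gives a 20·log₁₀(r₂/r₁) drop.
L₂ = 93 − 20·log₁₀(10.0/1.7) = 93 − 15.391 = 77.61 dB.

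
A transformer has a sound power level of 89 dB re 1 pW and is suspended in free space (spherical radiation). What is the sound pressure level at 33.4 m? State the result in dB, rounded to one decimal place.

L_p = L_w − 10·log₁₀(4π·r²) with r = 33.4 m.
4π·r² = 1.402e+04 m², 10·log₁₀ of that is 41.467 dB.
L_p = 89 − 41.467 = 47.53 dB.

47.5 dB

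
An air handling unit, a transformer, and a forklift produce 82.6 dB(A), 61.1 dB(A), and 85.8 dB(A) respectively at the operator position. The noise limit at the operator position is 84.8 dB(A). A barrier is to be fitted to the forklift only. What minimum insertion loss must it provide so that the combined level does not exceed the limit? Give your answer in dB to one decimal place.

Everything except the forklift sums to 10^(82.6/10) + 10^(61.1/10) = 1.833e+08 in linear terms, 82.63 dB(A).
The limit corresponds to 10^(84.8/10) = 3.020e+08; subtracting the fixed part leaves 1.187e+08 for the forklift, i.e. 80.75 dB(A).
So the forklift must be reduced from 85.8 to 80.75 dB(A): IL = 5.05 dB.

5.1 dB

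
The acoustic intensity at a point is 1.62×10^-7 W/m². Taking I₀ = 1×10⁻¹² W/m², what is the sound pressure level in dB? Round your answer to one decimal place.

52.1 dB

I/I₀ = 1.62×10^-7/10⁻¹² = 1.62×10^5, and L = 10·log₁₀(I/I₀).
L = 10·(0.2095 + 5) = 52.10 dB.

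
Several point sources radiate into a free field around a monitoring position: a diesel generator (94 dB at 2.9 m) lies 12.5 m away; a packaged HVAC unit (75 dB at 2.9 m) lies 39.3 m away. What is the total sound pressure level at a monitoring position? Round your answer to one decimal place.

Apply inverse-square spreading to bring every level to the receiver, then sum 10^(L/10).
diesel generator: 94 − 20·log₁₀(12.5/2.9) = 94 − 12.69 = 81.31 dB.
packaged HVAC unit: 75 − 20·log₁₀(39.3/2.9) = 75 − 22.64 = 52.36 dB.
Σ 10^(L/10) = 1.354e+08 → L_total = 10·log₁₀(1.354e+08) = 81.32 dB.

81.3 dB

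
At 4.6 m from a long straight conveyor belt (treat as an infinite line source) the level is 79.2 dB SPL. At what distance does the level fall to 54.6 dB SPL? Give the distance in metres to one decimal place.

For a line source L₁ − L₂ = 10·log₁₀(r₂/r₁), so r₂ = r₁·10^((L₁−L₂)/10).
r₂ = 4.6·10^((79.2−54.6)/10) = 4.6·10^(24.6/10) = 1326.65 m.

1326.7 m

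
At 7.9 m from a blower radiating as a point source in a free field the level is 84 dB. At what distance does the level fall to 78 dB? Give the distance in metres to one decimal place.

15.8 m

Point-source spreading drops the level by 20·log₁₀(r₂/r₁); inverting, r₂/r₁ = 10^(ΔL/20).
r₂ = 7.9·10^((84−78)/20) = 7.9·10^(6.0/20) = 15.76 m.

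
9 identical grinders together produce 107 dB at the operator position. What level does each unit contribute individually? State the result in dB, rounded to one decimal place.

97.5 dB

Dividing the total intensity by 9 lowers the level by 10·log₁₀ 9 = 9.542 dB: L₁ = 107 − 9.542.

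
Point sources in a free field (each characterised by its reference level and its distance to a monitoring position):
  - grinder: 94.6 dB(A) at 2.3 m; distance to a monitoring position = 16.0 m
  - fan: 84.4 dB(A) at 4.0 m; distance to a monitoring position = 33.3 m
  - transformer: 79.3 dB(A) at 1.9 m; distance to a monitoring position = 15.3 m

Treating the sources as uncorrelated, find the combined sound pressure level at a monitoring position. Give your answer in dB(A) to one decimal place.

Propagate each source to the receiver with L = L_ref − 20·log₁₀(r/r_ref), then add intensities.
grinder: 94.6 − 20·log₁₀(16.0/2.3) = 94.6 − 16.85 = 77.75 dB(A).
fan: 84.4 − 20·log₁₀(33.3/4.0) = 84.4 − 18.41 = 65.99 dB(A).
transformer: 79.3 − 20·log₁₀(15.3/1.9) = 79.3 − 18.12 = 61.18 dB(A).
Σ 10^(L/10) = 6.488e+07 → L_total = 10·log₁₀(6.488e+07) = 78.12 dB(A).

78.1 dB(A)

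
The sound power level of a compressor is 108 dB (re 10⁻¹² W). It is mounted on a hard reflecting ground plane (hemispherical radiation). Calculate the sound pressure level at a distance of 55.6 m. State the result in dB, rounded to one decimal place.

65.1 dB

L_p = L_w − 10·log₁₀(2π·r²) with r = 55.6 m.
2π·r² = 1.942e+04 m², 10·log₁₀ of that is 42.883 dB.
L_p = 108 − 42.883 = 65.12 dB.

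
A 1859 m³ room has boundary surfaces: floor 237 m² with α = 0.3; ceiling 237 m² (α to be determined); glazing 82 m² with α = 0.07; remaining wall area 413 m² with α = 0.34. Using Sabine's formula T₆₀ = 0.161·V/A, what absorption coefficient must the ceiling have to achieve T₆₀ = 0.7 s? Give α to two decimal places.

A = 0.161·V/T₆₀ = 0.161·1859/0.7 = 427.57 m² sabins.
Absorption from the other surfaces = 237·0.3 + 82·0.07 + 413·0.34 = 217.26 m², so the ceiling must supply 210.31 m² over 237 m².
α = 210.31/237 = 0.887.

0.89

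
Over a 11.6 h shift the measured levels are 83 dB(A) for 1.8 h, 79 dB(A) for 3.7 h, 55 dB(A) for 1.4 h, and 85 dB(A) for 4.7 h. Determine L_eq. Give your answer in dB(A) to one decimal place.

L_eq = 10·log₁₀[(1/T)·Σ tᵢ·10^(Lᵢ/10)] with T = 11.6 h.
Σ tᵢ·10^(Lᵢ/10) = 1.8·10^(83/10) + 3.7·10^(79/10) + 1.4·10^(55/10) + 4.7·10^(85/10) = 2.140e+09.
L_eq = 10·log₁₀(2.140e+09/11.6) = 82.66 dB(A).

82.7 dB(A)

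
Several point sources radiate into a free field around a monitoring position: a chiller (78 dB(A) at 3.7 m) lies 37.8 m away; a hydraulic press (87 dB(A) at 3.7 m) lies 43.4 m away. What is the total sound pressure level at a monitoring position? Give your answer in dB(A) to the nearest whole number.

66 dB(A)

First find each source's level at the receiver (point-source: −20·log₁₀(r/r_ref)), then combine on an intensity basis.
chiller: 78 − 20·log₁₀(37.8/3.7) = 78 − 20.19 = 57.81 dB(A).
hydraulic press: 87 − 20·log₁₀(43.4/3.7) = 87 − 21.39 = 65.61 dB(A).
Σ 10^(L/10) = 4.247e+06 → L_total = 10·log₁₀(4.247e+06) = 66.28 dB(A).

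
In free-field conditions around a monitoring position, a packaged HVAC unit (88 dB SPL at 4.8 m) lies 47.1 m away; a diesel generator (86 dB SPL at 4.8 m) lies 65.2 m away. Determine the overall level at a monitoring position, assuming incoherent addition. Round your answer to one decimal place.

Apply inverse-square spreading to bring every level to the receiver, then sum 10^(L/10).
packaged HVAC unit: 88 − 20·log₁₀(47.1/4.8) = 88 − 19.84 = 68.16 dB SPL.
diesel generator: 86 − 20·log₁₀(65.2/4.8) = 86 − 22.66 = 63.34 dB SPL.
Σ 10^(L/10) = 8.711e+06 → L_total = 10·log₁₀(8.711e+06) = 69.40 dB SPL.

69.4 dB SPL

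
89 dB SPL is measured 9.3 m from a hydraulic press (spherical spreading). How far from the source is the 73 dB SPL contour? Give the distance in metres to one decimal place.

58.7 m

Point-source spreading drops the level by 20·log₁₀(r₂/r₁); inverting, r₂/r₁ = 10^(ΔL/20).
r₂ = 9.3·10^((89−73)/20) = 9.3·10^(16.0/20) = 58.68 m.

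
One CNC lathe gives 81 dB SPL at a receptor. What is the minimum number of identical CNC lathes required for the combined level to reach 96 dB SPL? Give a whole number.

32

Need L₁ + 10·log₁₀ N ≥ 96, i.e. log₁₀ N ≥ 1.50.
N ≥ 10^(15.0/10) = 31.623, so N = 32.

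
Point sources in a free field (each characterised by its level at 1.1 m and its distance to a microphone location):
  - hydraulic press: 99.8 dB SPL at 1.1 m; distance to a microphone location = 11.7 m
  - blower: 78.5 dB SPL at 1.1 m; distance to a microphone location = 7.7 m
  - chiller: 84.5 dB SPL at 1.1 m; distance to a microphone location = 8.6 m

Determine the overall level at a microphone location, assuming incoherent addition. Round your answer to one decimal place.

79.6 dB SPL

Propagate each source to the receiver with L = L_ref − 20·log₁₀(r/r_ref), then add intensities.
hydraulic press: 99.8 − 20·log₁₀(11.7/1.1) = 99.8 − 20.54 = 79.26 dB SPL.
blower: 78.5 − 20·log₁₀(7.7/1.1) = 78.5 − 16.90 = 61.60 dB SPL.
chiller: 84.5 − 20·log₁₀(8.6/1.1) = 84.5 − 17.86 = 66.64 dB SPL.
Σ 10^(L/10) = 9.047e+07 → L_total = 10·log₁₀(9.047e+07) = 79.57 dB SPL.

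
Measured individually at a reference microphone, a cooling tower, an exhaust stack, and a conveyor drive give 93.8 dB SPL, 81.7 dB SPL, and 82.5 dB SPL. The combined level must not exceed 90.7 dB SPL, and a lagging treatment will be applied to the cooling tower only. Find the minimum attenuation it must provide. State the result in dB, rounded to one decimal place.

Everything except the cooling tower sums to 10^(81.7/10) + 10^(82.5/10) = 3.257e+08 in linear terms, 85.13 dB SPL.
The limit corresponds to 10^(90.7/10) = 1.175e+09; subtracting the fixed part leaves 8.492e+08 for the cooling tower, i.e. 89.29 dB SPL.
Required insertion loss = 93.8 − 89.29 = 4.51 dB.

4.5 dB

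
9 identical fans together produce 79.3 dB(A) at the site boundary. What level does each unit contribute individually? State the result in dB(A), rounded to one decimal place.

Dividing the total intensity by 9 lowers the level by 10·log₁₀ 9 = 9.542 dB: L₁ = 79.3 − 9.542.

69.8 dB(A)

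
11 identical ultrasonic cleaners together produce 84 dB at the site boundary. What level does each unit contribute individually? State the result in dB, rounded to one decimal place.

Dividing the total intensity by 11 lowers the level by 10·log₁₀ 11 = 10.414 dB: L₁ = 84 − 10.414.

73.6 dB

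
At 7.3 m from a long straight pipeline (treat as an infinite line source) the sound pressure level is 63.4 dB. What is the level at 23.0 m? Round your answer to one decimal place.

58.4 dB

For a line source, L₂ = L₁ − 10·log₁₀(r₂/r₁).
L₂ = 63.4 − 10·log₁₀(23.0/7.3) = 63.4 − 4.984 = 58.42 dB.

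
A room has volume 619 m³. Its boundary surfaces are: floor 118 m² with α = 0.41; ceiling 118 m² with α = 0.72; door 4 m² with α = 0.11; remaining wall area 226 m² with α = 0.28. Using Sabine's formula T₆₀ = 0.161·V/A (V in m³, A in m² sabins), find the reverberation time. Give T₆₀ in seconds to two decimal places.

0.51 s

Summing Sᵢαᵢ: 118·0.41 + 118·0.72 + 4·0.11 + 226·0.28 = 197.06 m².
T₆₀ = 0.161·V/A = 0.161·619/197.06 = 0.506 s.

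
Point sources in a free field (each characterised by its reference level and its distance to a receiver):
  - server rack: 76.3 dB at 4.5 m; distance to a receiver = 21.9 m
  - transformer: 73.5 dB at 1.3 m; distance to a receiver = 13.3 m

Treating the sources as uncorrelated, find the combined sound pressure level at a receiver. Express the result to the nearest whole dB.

63 dB

First find each source's level at the receiver (point-source: −20·log₁₀(r/r_ref)), then combine on an intensity basis.
server rack: 76.3 − 20·log₁₀(21.9/4.5) = 76.3 − 13.74 = 62.56 dB.
transformer: 73.5 − 20·log₁₀(13.3/1.3) = 73.5 − 20.20 = 53.30 dB.
Σ 10^(L/10) = 2.015e+06 → L_total = 10·log₁₀(2.015e+06) = 63.04 dB.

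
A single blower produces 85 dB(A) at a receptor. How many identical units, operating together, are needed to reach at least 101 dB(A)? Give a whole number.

40

Need L₁ + 10·log₁₀ N ≥ 101, i.e. log₁₀ N ≥ 1.60.
N ≥ 10^(16.0/10) = 39.811, so N = 40.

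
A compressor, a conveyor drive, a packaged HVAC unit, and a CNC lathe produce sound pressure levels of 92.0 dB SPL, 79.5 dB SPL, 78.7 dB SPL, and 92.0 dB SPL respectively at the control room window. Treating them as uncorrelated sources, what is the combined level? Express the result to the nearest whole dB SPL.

95 dB SPL

Incoherent sources combine by intensity addition: L_total = 10·log₁₀(Σ 10^(L_i/10)).
Σ 10^(L/10) = 10^(92.0/10) + 10^(79.5/10) + 10^(78.7/10) + 10^(92.0/10) = 3.333e+09.
L_total = 10·log₁₀(3.333e+09) = 95.23 dB SPL.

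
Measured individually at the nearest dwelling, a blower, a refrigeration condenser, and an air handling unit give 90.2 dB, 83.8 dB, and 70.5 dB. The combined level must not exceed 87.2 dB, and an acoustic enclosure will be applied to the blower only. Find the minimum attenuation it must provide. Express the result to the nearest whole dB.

6 dB

Everything except the blower sums to 10^(83.8/10) + 10^(70.5/10) = 2.511e+08 in linear terms, 84.00 dB.
To meet 87.2 dB overall, the treated blower may contribute at most 10^(87.2/10) − 2.511e+08 = 2.737e+08, i.e. 84.37 dB.
Required insertion loss = 90.2 − 84.37 = 5.83 dB.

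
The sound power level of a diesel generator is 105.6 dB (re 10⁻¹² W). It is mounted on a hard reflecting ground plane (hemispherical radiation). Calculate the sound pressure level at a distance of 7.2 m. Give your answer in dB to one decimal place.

80.5 dB

The power spreads over a hemisphere of area 2π·r², so L_p = L_w − 10·log₁₀(2π·r²).
2π·r² = 325.7 m², 10·log₁₀ of that is 25.128 dB.
L_p = 105.6 − 25.128 = 80.47 dB.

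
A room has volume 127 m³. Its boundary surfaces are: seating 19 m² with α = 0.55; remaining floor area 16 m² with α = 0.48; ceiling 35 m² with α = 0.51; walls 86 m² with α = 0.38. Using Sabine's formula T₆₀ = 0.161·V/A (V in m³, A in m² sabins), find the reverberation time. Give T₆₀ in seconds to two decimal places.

Total absorption A = 19·0.55 + 16·0.48 + 35·0.51 + 86·0.38 = 68.66 m² sabins.
T₆₀ = 0.161 × 127 / 68.66 = 0.298 s.

0.30 s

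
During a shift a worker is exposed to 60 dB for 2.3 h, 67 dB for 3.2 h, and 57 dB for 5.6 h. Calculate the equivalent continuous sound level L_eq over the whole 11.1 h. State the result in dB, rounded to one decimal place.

62.8 dB

Weight each interval's intensity by its duration and average over T = 11.1 h:
Σ tᵢ·10^(Lᵢ/10) = 2.3·10^(60/10) + 3.2·10^(67/10) + 5.6·10^(57/10) = 2.114e+07.
L_eq = 10·log₁₀(2.114e+07/11.1) = 62.80 dB.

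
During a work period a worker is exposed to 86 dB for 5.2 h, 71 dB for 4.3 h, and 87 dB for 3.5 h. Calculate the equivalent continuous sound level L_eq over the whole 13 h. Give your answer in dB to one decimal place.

84.7 dB

L_eq = 10·log₁₀[(1/T)·Σ tᵢ·10^(Lᵢ/10)] with T = 13 h.
Σ tᵢ·10^(Lᵢ/10) = 5.2·10^(86/10) + 4.3·10^(71/10) + 3.5·10^(87/10) = 3.878e+09.
L_eq = 10·log₁₀(3.878e+09/13) = 84.75 dB.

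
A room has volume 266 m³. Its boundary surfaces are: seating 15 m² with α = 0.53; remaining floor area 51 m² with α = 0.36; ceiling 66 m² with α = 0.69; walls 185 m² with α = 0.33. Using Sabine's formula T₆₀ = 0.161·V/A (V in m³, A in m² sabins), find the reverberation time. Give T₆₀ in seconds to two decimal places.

0.32 s

A = Σ Sᵢαᵢ = 15·0.53 + 51·0.36 + 66·0.69 + 185·0.33 = 132.90 m².
T₆₀ = 0.161 × 266 / 132.90 = 0.322 s.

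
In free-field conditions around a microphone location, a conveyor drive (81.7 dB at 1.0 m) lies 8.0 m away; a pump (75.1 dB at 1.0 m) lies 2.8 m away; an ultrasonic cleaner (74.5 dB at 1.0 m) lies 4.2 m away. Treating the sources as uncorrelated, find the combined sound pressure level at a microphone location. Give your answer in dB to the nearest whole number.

69 dB

First find each source's level at the receiver (point-source: −20·log₁₀(r/r_ref)), then combine on an intensity basis.
conveyor drive: 81.7 − 20·log₁₀(8.0/1.0) = 81.7 − 18.06 = 63.64 dB.
pump: 75.1 − 20·log₁₀(2.8/1.0) = 75.1 − 8.94 = 66.16 dB.
ultrasonic cleaner: 74.5 − 20·log₁₀(4.2/1.0) = 74.5 − 12.46 = 62.04 dB.
Σ 10^(L/10) = 8.036e+06 → L_total = 10·log₁₀(8.036e+06) = 69.05 dB.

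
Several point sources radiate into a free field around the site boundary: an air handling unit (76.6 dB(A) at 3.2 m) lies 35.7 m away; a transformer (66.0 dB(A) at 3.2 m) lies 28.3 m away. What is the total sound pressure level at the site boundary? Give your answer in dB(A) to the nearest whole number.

56 dB(A)

First find each source's level at the receiver (point-source: −20·log₁₀(r/r_ref)), then combine on an intensity basis.
air handling unit: 76.6 − 20·log₁₀(35.7/3.2) = 76.6 − 20.95 = 55.65 dB(A).
transformer: 66.0 − 20·log₁₀(28.3/3.2) = 66.0 − 18.93 = 47.07 dB(A).
Σ 10^(L/10) = 4.182e+05 → L_total = 10·log₁₀(4.182e+05) = 56.21 dB(A).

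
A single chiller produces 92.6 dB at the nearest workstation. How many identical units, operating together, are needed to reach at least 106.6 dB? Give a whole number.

N identical sources give L₁ + 10·log₁₀ N, so require 10·log₁₀ N ≥ 106.6 − 92.6 = 14.0 dB.
N ≥ 10^(14.0/10) = 25.119, so N = 26.

26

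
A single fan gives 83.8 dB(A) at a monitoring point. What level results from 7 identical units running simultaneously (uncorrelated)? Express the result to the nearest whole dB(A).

L_total = L₁ + 10·log₁₀ N for N identical incoherent sources.
L_total = 83.8 + 10·log₁₀(7) = 83.8 + 8.451 = 92.25 dB(A).

92 dB(A)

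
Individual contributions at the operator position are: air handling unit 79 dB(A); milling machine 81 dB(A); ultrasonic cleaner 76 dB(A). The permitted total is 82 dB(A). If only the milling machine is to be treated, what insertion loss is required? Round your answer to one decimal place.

The untreated sources together contribute 10^(79/10) + 10^(76/10) = 1.192e+08, i.e. 80.76 dB(A).
The limit corresponds to 10^(82/10) = 1.585e+08; subtracting the fixed part leaves 3.925e+07 for the milling machine, i.e. 75.94 dB(A).
Required insertion loss = 81 − 75.94 = 5.06 dB.

5.1 dB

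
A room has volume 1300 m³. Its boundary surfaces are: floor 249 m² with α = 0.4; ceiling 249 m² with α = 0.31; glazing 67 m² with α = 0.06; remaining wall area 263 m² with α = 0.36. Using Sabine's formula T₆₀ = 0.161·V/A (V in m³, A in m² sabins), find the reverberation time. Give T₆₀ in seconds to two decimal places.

0.76 s

Summing Sᵢαᵢ: 249·0.4 + 249·0.31 + 67·0.06 + 263·0.36 = 275.49 m².
T₆₀ = 0.161 × 1300 / 275.49 = 0.760 s.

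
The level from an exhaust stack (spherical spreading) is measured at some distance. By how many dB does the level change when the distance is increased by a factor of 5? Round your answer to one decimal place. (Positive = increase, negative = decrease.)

-14.0 dB

A point source loses 6 dB per doubling of distance; generally ΔL = −20·log₁₀(r₂/r₁).
ΔL = −20·log₁₀(5) = -13.98 dB.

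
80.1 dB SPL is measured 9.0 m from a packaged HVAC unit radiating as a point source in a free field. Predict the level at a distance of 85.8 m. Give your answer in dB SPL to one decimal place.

For a point source, L₂ = L₁ − 20·log₁₀(r₂/r₁).
L₂ = 80.1 − 20·log₁₀(85.8/9.0) = 80.1 − 19.585 = 60.52 dB SPL.

60.5 dB SPL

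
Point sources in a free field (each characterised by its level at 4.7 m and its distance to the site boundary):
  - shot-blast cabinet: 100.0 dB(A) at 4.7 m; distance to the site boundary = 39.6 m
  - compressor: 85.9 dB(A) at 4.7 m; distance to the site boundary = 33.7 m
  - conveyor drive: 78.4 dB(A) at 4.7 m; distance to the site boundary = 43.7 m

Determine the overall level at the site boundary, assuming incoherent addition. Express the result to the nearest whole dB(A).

82 dB(A)

Propagate each source to the receiver with L = L_ref − 20·log₁₀(r/r_ref), then add intensities.
shot-blast cabinet: 100.0 − 20·log₁₀(39.6/4.7) = 100.0 − 18.51 = 81.49 dB(A).
compressor: 85.9 − 20·log₁₀(33.7/4.7) = 85.9 − 17.11 = 68.79 dB(A).
conveyor drive: 78.4 − 20·log₁₀(43.7/4.7) = 78.4 − 19.37 = 59.03 dB(A).
Σ 10^(L/10) = 1.492e+08 → L_total = 10·log₁₀(1.492e+08) = 81.74 dB(A).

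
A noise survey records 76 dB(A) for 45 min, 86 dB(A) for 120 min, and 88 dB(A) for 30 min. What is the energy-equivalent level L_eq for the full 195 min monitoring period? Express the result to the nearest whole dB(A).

Weight each interval's intensity by its duration and average over T = 195 min:
Σ tᵢ·10^(Lᵢ/10) = 45·10^(76/10) + 120·10^(86/10) + 30·10^(88/10) = 6.849e+10.
L_eq = 10·log₁₀(6.849e+10/195) = 85.46 dB(A).

85 dB(A)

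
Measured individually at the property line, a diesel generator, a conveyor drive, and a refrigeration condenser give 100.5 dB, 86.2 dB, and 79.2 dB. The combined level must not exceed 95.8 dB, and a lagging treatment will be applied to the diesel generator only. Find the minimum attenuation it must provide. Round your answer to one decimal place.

5.3 dB

Everything except the diesel generator sums to 10^(86.2/10) + 10^(79.2/10) = 5.000e+08 in linear terms, 86.99 dB.
The limit corresponds to 10^(95.8/10) = 3.802e+09; subtracting the fixed part leaves 3.302e+09 for the diesel generator, i.e. 95.19 dB.
So the diesel generator must be reduced from 100.5 to 95.19 dB: IL = 5.31 dB.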